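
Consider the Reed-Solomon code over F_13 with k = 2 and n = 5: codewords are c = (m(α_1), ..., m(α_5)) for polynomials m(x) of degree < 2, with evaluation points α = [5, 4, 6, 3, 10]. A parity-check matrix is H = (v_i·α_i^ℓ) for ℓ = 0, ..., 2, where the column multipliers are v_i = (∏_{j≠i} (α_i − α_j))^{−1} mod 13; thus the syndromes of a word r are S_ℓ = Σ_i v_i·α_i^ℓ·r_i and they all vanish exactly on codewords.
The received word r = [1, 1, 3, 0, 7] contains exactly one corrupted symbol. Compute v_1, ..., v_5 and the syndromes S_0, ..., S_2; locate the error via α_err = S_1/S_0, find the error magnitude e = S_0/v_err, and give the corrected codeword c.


S = (9, 6, 4), error at position 1, error magnitude e = 12, c = [2, 1, 3, 0, 7].

Step 1: column multipliers v_i = (∏_{j≠i}(α_i − α_j))^{−1} mod 13.
  i = 1 (α = 5): (5−4)(5−6)(5−3)(5−10) = 1·(−1)·2·(−5) = 10 ≡ 10, so v_1 = 10^{−1} = 4 (mod 13).
  i = 2 (α = 4): (4−5)(4−6)(4−3)(4−10) = (−1)·(−2)·1·(−6) = −12 ≡ 1, so v_2 = 1^{−1} = 1 (mod 13).
  i = 3 (α = 6): (6−5)(6−4)(6−3)(6−10) = 1·2·3·(−4) = −24 ≡ 2, so v_3 = 2^{−1} = 7 (mod 13).
  i = 4 (α = 3): (3−5)(3−4)(3−6)(3−10) = (−2)·(−1)·(−3)·(−7) = 42 ≡ 3, so v_4 = 3^{−1} = 9 (mod 13).
  i = 5 (α = 10): (10−5)(10−4)(10−6)(10−3) = 5·6·4·7 = 840 ≡ 8, so v_5 = 8^{−1} = 5 (mod 13).
  v = [4, 1, 7, 9, 5].
Step 2: syndromes of r = [1, 1, 3, 0, 7] (all sums mod 13).
  S_0 = Σ v_i r_i = 4·1 + 1·1 + 7·3 + 9·0 + 5·7 = 61 ≡ 9.
  S_1 = Σ v_i α_i r_i = 4·5·1 + 1·4·1 + 7·6·3 + 9·3·0 + 5·10·7 = 500 ≡ 6.
  α_i^2 mod 13 = [12, 3, 10, 9, 9].
  S_2 = Σ v_i α_i^2 r_i = 4·12·1 + 1·3·1 + 7·10·3 + 9·9·0 + 5·9·7 = 576 ≡ 4.
  S = (9, 6, 4) ≠ 0, so r is not a codeword (an error is present).
Step 3: locate the error. For a single error e at position i, S_ℓ = v_i·e·α_i^ℓ, so α_err = S_1/S_0.
  S_0^{−1} = 9^{−1} = 3 (mod 13), so α_err = 6·3 = 18 ≡ 5 = α_1. Error position i = 1.
  Consistency check: S_2/S_1 = 4·11 = 44 ≡ 5 = α_err ✓ (single-error assumption holds).
Step 4: error magnitude e = S_0/v_1 = S_0·∏_{j≠1}(α_1 − α_j) = 9·10 = 90 ≡ 12 (mod 13).
Step 5: correct position 1: c_1 = r_1 − e = 1 − 12 ≡ 2 (mod 13). Hence c = [2, 1, 3, 0, 7].
  Check: interpolating c through the α_i gives m(x) = 10 + 1·x (degree < 2) with m(α_i) = c_i for every i, so c is indeed a codeword.


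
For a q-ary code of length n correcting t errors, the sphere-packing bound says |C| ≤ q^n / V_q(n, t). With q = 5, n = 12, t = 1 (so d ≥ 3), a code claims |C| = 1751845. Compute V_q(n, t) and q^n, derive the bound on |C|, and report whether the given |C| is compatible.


V_q(n, t) = 49, q^n = 244140625, Hamming bound = 4982461, |C| = 1751845 ≤ bound (satisfied).

Step 1: Compute V_q(n, t) = Σ_{j=0}^1 C(n, j) (q−1)^j.
  j = 0: C(12,0)·(4)^0 = 1·1 = 1.
  j = 1: C(12,1)·(4)^1 = 12·4 = 48.
  V_q(n, t) = 1 + 48 = 49.
Step 2: q^n = 5^12 = 244140625.
Step 3: Hamming bound ⌊q^n / V_q(n,t)⌋ = ⌊244140625/49⌋ = 4982461.
Step 4: Compare |C| = 1751845 to 4982461: satisfied.
The claimed |C| lies below the Hamming bound.


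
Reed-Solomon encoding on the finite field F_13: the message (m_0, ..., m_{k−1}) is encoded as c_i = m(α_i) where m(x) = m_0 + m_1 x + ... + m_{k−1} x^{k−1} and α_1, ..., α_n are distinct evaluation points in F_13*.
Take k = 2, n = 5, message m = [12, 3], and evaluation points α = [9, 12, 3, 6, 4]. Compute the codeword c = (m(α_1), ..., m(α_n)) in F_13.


c = [0, 9, 8, 4, 11]

Message polynomial: m(x) = 12 + 3·x (mod 13).
For each evaluation point α_i, compute m(α_i) mod 13:
  α_1 = 9: Horner steps 3 → 0, so m(9) = 0.
  α_2 = 12: Horner steps 3 → 9, so m(12) = 9.
  α_3 = 3: Horner steps 3 → 8, so m(3) = 8.
  α_4 = 6: Horner steps 3 → 4, so m(6) = 4.
  α_5 = 4: Horner steps 3 → 11, so m(4) = 11.
Codeword c = [0, 9, 8, 4, 11] ∈ F_13^5.


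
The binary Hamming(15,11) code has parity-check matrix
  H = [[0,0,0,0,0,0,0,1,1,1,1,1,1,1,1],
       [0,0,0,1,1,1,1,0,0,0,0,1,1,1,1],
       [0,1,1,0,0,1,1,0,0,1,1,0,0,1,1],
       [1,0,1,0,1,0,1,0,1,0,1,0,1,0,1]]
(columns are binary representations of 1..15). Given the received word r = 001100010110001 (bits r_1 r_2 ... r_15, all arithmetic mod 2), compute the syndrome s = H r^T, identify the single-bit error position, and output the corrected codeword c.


s = (0, 0, 0, 1)^T, error position = 1, corrected codeword c = 101100010110001

Compute s = H r^T mod 2 one row at a time:
  s_1 = 1 + 0 + 1 + 1 + 0 + 0 + 0 + 1 = 4 ≡ 0 (mod 2).
  s_2 = 1 + 0 + 0 + 0 + 0 + 0 + 0 + 1 = 2 ≡ 0 (mod 2).
  s_3 = 0 + 1 + 0 + 0 + 1 + 1 + 0 + 1 = 4 ≡ 0 (mod 2).
  s_4 = 0 + 1 + 0 + 0 + 0 + 1 + 0 + 1 = 3 ≡ 1 (mod 2).
s = (0, 0, 0, 1)^T — this equals column 1 of H (binary 0001), so error is at position 1.
Correct: flip bit 1 of r = 001100010110001 to get c = 101100010110001.


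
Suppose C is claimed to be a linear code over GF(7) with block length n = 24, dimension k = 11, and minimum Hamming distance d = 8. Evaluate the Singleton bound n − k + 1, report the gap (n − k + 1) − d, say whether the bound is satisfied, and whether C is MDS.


Singleton RHS = n − k + 1 = 14, slack = 6, bound satisfied, not MDS.

Singleton bound: d ≤ n − k + 1.
Here n = 24, k = 11, so n − k + 1 = 14.
Given d = 8, check d ≤ 14: YES.
Slack = (n − k + 1) − d = 6.
The code is NOT MDS (slack = 6 > 0).
Description: the claimed parameters are [24, 11, 8]_7; such a code would be non-MDS.


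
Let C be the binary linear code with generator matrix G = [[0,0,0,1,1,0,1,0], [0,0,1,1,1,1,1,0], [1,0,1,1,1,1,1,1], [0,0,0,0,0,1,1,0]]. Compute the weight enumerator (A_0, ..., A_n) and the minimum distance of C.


Weight distribution: A_0 = 1, A_2 = 4, A_3 = 3, A_4 = 3, A_5 = 4, A_7 = 1. Minimum distance d = 2.

Enumerate all 2^4 = 16 messages m ∈ F_2^4.
For each, compute codeword c = mG in F_2^8, then tally its weight.
  m = 0000 → c = 00000000, weight = 0.
  m = 1000 → c = 00011010, weight = 3.
  m = 0100 → c = 00111110, weight = 5.
  m = 1100 → c = 00100100, weight = 2.
  m = 0010 → c = 10111111, weight = 7.
  m = 1010 → c = 10100101, weight = 4.
  m = 0110 → c = 10000001, weight = 2.
  m = 1110 → c = 10011011, weight = 5.
  m = 0001 → c = 00000110, weight = 2.
  m = 1001 → c = 00011100, weight = 3.
  m = 0101 → c = 00111000, weight = 3.
  m = 1101 → c = 00100010, weight = 2.
  m = 0011 → c = 10111001, weight = 5.
  m = 1011 → c = 10100011, weight = 4.
  m = 0111 → c = 10000111, weight = 4.
  m = 1111 → c = 10011101, weight = 5.
Tally weights:
  weight 0: 1 codewords.
  weight 2: 4 codewords.
  weight 3: 3 codewords.
  weight 4: 3 codewords.
  weight 5: 4 codewords.
  weight 7: 1 codewords.
Minimum distance d = smallest w > 0 with A_w > 0 = 2.
Sanity: Σ A_w = 16 = 2^4 = 16 ✓.


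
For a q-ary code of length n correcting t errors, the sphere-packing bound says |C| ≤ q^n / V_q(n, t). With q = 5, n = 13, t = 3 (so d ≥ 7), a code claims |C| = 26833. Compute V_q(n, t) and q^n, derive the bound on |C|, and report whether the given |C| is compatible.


V_q(n, t) = 19605, q^n = 1220703125, Hamming bound = 62264, |C| = 26833 ≤ bound (satisfied).

Step 1: Compute V_q(n, t) = Σ_{j=0}^3 C(n, j) (q−1)^j.
  j = 0: C(13,0)·(4)^0 = 1·1 = 1.
  j = 1: C(13,1)·(4)^1 = 13·4 = 52.
  j = 2: C(13,2)·(4)^2 = 78·16 = 1248.
  j = 3: C(13,3)·(4)^3 = 286·64 = 18304.
  V_q(n, t) = 1 + 52 + 1248 + 18304 = 19605.
Step 2: q^n = 5^13 = 1220703125.
Step 3: Hamming bound ⌊q^n / V_q(n,t)⌋ = ⌊1220703125/19605⌋ = 62264.
Step 4: Compare |C| = 26833 to 62264: satisfied.
The claimed |C| lies below the Hamming bound.


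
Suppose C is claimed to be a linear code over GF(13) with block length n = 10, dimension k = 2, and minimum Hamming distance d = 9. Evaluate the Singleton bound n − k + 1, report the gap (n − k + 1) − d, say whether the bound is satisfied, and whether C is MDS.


Singleton RHS = n − k + 1 = 9, slack = 0, bound satisfied, MDS.

Singleton bound: d ≤ n − k + 1.
Here n = 10, k = 2, so n − k + 1 = 9.
Given d = 9, check d ≤ 9: YES.
Slack = (n − k + 1) − d = 0.
The code is MDS (slack = 0).
Description: the claimed parameters are [10, 2, 9]_13; such a code would be MDS (meets Singleton bound).


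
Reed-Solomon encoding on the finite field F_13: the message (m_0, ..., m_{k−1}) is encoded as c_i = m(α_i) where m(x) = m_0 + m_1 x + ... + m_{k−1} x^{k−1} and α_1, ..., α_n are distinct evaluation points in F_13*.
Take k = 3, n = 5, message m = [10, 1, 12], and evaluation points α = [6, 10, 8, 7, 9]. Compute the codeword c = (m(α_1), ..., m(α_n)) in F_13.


c = [6, 11, 6, 7, 3]

Message polynomial: m(x) = 10 + 1·x + 12·x^2 (mod 13).
For each evaluation point α_i, compute m(α_i) mod 13:
  α_1 = 6: Horner steps 12 → 8 → 6, so m(6) = 6.
  α_2 = 10: Horner steps 12 → 4 → 11, so m(10) = 11.
  α_3 = 8: Horner steps 12 → 6 → 6, so m(8) = 6.
  α_4 = 7: Horner steps 12 → 7 → 7, so m(7) = 7.
  α_5 = 9: Horner steps 12 → 5 → 3, so m(9) = 3.
Codeword c = [6, 11, 6, 7, 3] ∈ F_13^5.


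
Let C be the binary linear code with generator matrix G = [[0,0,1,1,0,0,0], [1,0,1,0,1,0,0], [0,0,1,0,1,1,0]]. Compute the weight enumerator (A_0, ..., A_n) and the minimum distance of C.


Weight distribution: A_0 = 1, A_2 = 2, A_3 = 4, A_4 = 1. Minimum distance d = 2.

Enumerate all 2^3 = 8 messages m ∈ F_2^3.
For each, compute codeword c = mG in F_2^7, then tally its weight.
  m = 000 → c = 0000000, weight = 0.
  m = 100 → c = 0011000, weight = 2.
  m = 010 → c = 1010100, weight = 3.
  m = 110 → c = 1001100, weight = 3.
  m = 001 → c = 0010110, weight = 3.
  m = 101 → c = 0001110, weight = 3.
  m = 011 → c = 1000010, weight = 2.
  m = 111 → c = 1011010, weight = 4.
Tally weights:
  weight 0: 1 codewords.
  weight 2: 2 codewords.
  weight 3: 4 codewords.
  weight 4: 1 codewords.
Minimum distance d = smallest w > 0 with A_w > 0 = 2.
Sanity: Σ A_w = 8 = 2^3 = 8 ✓.


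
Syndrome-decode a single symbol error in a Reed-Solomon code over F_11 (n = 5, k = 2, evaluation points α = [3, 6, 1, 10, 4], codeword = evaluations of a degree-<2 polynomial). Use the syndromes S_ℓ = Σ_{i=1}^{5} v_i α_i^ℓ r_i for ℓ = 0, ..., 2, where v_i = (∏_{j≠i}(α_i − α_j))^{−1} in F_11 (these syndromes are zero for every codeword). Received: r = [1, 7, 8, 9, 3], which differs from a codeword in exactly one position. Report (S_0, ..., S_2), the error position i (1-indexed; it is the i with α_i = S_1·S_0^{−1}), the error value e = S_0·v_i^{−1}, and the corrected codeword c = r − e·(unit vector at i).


S = (1, 10, 1), error at position 4, error magnitude e = 5, c = [1, 7, 8, 4, 3].

Step 1: column multipliers v_i = (∏_{j≠i}(α_i − α_j))^{−1} mod 11.
  i = 1 (α = 3): (3−6)(3−1)(3−10)(3−4) = (−3)·2·(−7)·(−1) = −42 ≡ 2, so v_1 = 2^{−1} = 6 (mod 11).
  i = 2 (α = 6): (6−3)(6−1)(6−10)(6−4) = 3·5·(−4)·2 = −120 ≡ 1, so v_2 = 1^{−1} = 1 (mod 11).
  i = 3 (α = 1): (1−3)(1−6)(1−10)(1−4) = (−2)·(−5)·(−9)·(−3) = 270 ≡ 6, so v_3 = 6^{−1} = 2 (mod 11).
  i = 4 (α = 10): (10−3)(10−6)(10−1)(10−4) = 7·4·9·6 = 1512 ≡ 5, so v_4 = 5^{−1} = 9 (mod 11).
  i = 5 (α = 4): (4−3)(4−6)(4−1)(4−10) = 1·(−2)·3·(−6) = 36 ≡ 3, so v_5 = 3^{−1} = 4 (mod 11).
  v = [6, 1, 2, 9, 4].
Step 2: syndromes of r = [1, 7, 8, 9, 3] (all sums mod 11).
  S_0 = Σ v_i r_i = 6·1 + 1·7 + 2·8 + 9·9 + 4·3 = 122 ≡ 1.
  S_1 = Σ v_i α_i r_i = 6·3·1 + 1·6·7 + 2·1·8 + 9·10·9 + 4·4·3 = 934 ≡ 10.
  α_i^2 mod 11 = [9, 3, 1, 1, 5].
  S_2 = Σ v_i α_i^2 r_i = 6·9·1 + 1·3·7 + 2·1·8 + 9·1·9 + 4·5·3 = 232 ≡ 1.
  S = (1, 10, 1) ≠ 0, so r is not a codeword (an error is present).
Step 3: locate the error. For a single error e at position i, S_ℓ = v_i·e·α_i^ℓ, so α_err = S_1/S_0.
  S_0^{−1} = 1^{−1} = 1 (mod 11), so α_err = 10·1 = 10 ≡ 10 = α_4. Error position i = 4.
  Consistency check: S_2/S_1 = 1·10 = 10 ≡ 10 = α_err ✓ (single-error assumption holds).
Step 4: error magnitude e = S_0/v_4 = S_0·∏_{j≠4}(α_4 − α_j) = 1·5 = 5 ≡ 5 (mod 11).
Step 5: correct position 4: c_4 = r_4 − e = 9 − 5 ≡ 4 (mod 11). Hence c = [1, 7, 8, 4, 3].
  Check: interpolating c through the α_i gives m(x) = 6 + 2·x (degree < 2) with m(α_i) = c_i for every i, so c is indeed a codeword.


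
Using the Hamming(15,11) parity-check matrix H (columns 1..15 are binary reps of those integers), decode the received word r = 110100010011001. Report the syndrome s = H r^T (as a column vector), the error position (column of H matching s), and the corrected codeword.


s = (0, 1, 1, 1)^T, error position = 7, corrected codeword c = 110100110011001

Compute s = H r^T mod 2 one row at a time:
  s_1 = 1 + 0 + 0 + 1 + 1 + 0 + 0 + 1 = 4 ≡ 0 (mod 2).
  s_2 = 1 + 0 + 0 + 0 + 1 + 0 + 0 + 1 = 3 ≡ 1 (mod 2).
  s_3 = 1 + 0 + 0 + 0 + 0 + 1 + 0 + 1 = 3 ≡ 1 (mod 2).
  s_4 = 1 + 0 + 0 + 0 + 0 + 1 + 0 + 1 = 3 ≡ 1 (mod 2).
s = (0, 1, 1, 1)^T — this equals column 7 of H (binary 0111), so error is at position 7.
Correct: flip bit 7 of r = 110100010011001 to get c = 110100110011001.


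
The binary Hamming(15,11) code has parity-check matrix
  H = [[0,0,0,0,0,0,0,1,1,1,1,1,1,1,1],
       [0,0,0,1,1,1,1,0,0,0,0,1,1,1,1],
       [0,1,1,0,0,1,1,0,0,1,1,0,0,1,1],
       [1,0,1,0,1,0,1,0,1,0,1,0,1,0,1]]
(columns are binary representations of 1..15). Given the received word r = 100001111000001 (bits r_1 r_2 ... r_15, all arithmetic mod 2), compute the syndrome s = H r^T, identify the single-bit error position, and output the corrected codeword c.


s = (1, 1, 1, 0)^T, error position = 14, corrected codeword c = 100001111000011

Compute s = H r^T mod 2 one row at a time:
  s_1 = 1 + 1 + 0 + 0 + 0 + 0 + 0 + 1 = 3 ≡ 1 (mod 2).
  s_2 = 0 + 0 + 1 + 1 + 0 + 0 + 0 + 1 = 3 ≡ 1 (mod 2).
  s_3 = 0 + 0 + 1 + 1 + 0 + 0 + 0 + 1 = 3 ≡ 1 (mod 2).
  s_4 = 1 + 0 + 0 + 1 + 1 + 0 + 0 + 1 = 4 ≡ 0 (mod 2).
s = (1, 1, 1, 0)^T — this equals column 14 of H (binary 1110), so error is at position 14.
Correct: flip bit 14 of r = 100001111000001 to get c = 100001111000011.


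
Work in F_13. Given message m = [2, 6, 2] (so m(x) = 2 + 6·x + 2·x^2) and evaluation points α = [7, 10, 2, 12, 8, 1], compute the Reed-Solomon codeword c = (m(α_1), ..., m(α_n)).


c = [12, 2, 9, 11, 9, 10]

Message polynomial: m(x) = 2 + 6·x + 2·x^2 (mod 13).
For each evaluation point α_i, compute m(α_i) mod 13:
  α_1 = 7: Horner steps 2 → 7 → 12, so m(7) = 12.
  α_2 = 10: Horner steps 2 → 0 → 2, so m(10) = 2.
  α_3 = 2: Horner steps 2 → 10 → 9, so m(2) = 9.
  α_4 = 12: Horner steps 2 → 4 → 11, so m(12) = 11.
  α_5 = 8: Horner steps 2 → 9 → 9, so m(8) = 9.
  α_6 = 1: Horner steps 2 → 8 → 10, so m(1) = 10.
Codeword c = [12, 2, 9, 11, 9, 10] ∈ F_13^6.


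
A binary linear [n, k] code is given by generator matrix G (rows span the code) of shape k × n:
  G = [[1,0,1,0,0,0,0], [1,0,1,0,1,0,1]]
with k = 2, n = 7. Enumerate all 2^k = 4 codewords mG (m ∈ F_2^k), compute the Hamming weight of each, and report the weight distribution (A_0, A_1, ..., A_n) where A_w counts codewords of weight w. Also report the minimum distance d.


Weight distribution: A_0 = 1, A_2 = 2, A_4 = 1. Minimum distance d = 2.

Enumerate all 2^2 = 4 messages m ∈ F_2^2.
For each, compute codeword c = mG in F_2^7, then tally its weight.
  m = 00 → c = 0000000, weight = 0.
  m = 10 → c = 1010000, weight = 2.
  m = 01 → c = 1010101, weight = 4.
  m = 11 → c = 0000101, weight = 2.
Tally weights:
  weight 0: 1 codewords.
  weight 2: 2 codewords.
  weight 4: 1 codewords.
Minimum distance d = smallest w > 0 with A_w > 0 = 2.
Sanity: Σ A_w = 4 = 2^2 = 4 ✓.


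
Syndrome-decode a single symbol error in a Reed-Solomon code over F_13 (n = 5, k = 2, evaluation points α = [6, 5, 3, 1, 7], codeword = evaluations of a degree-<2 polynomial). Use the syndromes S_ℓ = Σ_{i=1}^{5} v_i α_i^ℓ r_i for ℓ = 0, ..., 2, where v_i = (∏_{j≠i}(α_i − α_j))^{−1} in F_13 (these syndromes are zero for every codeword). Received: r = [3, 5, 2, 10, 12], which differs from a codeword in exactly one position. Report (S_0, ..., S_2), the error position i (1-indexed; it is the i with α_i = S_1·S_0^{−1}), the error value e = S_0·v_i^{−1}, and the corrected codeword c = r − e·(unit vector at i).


S = (8, 1, 5), error at position 2, error magnitude e = 11, c = [3, 7, 2, 10, 12].

Step 1: column multipliers v_i = (∏_{j≠i}(α_i − α_j))^{−1} mod 13.
  i = 1 (α = 6): (6−5)(6−3)(6−1)(6−7) = 1·3·5·(−1) = −15 ≡ 11, so v_1 = 11^{−1} = 6 (mod 13).
  i = 2 (α = 5): (5−6)(5−3)(5−1)(5−7) = (−1)·2·4·(−2) = 16 ≡ 3, so v_2 = 3^{−1} = 9 (mod 13).
  i = 3 (α = 3): (3−6)(3−5)(3−1)(3−7) = (−3)·(−2)·2·(−4) = −48 ≡ 4, so v_3 = 4^{−1} = 10 (mod 13).
  i = 4 (α = 1): (1−6)(1−5)(1−3)(1−7) = (−5)·(−4)·(−2)·(−6) = 240 ≡ 6, so v_4 = 6^{−1} = 11 (mod 13).
  i = 5 (α = 7): (7−6)(7−5)(7−3)(7−1) = 1·2·4·6 = 48 ≡ 9, so v_5 = 9^{−1} = 3 (mod 13).
  v = [6, 9, 10, 11, 3].
Step 2: syndromes of r = [3, 5, 2, 10, 12] (all sums mod 13).
  S_0 = Σ v_i r_i = 6·3 + 9·5 + 10·2 + 11·10 + 3·12 = 229 ≡ 8.
  S_1 = Σ v_i α_i r_i = 6·6·3 + 9·5·5 + 10·3·2 + 11·1·10 + 3·7·12 = 755 ≡ 1.
  α_i^2 mod 13 = [10, 12, 9, 1, 10].
  S_2 = Σ v_i α_i^2 r_i = 6·10·3 + 9·12·5 + 10·9·2 + 11·1·10 + 3·10·12 = 1370 ≡ 5.
  S = (8, 1, 5) ≠ 0, so r is not a codeword (an error is present).
Step 3: locate the error. For a single error e at position i, S_ℓ = v_i·e·α_i^ℓ, so α_err = S_1/S_0.
  S_0^{−1} = 8^{−1} = 5 (mod 13), so α_err = 1·5 = 5 ≡ 5 = α_2. Error position i = 2.
  Consistency check: S_2/S_1 = 5·1 = 5 ≡ 5 = α_err ✓ (single-error assumption holds).
Step 4: error magnitude e = S_0/v_2 = S_0·∏_{j≠2}(α_2 − α_j) = 8·3 = 24 ≡ 11 (mod 13).
Step 5: correct position 2: c_2 = r_2 − e = 5 − 11 ≡ 7 (mod 13). Hence c = [3, 7, 2, 10, 12].
  Check: interpolating c through the α_i gives m(x) = 1 + 9·x (degree < 2) with m(α_i) = c_i for every i, so c is indeed a codeword.


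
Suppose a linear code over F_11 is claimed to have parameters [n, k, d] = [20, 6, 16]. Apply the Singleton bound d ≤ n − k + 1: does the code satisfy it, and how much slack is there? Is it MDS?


Singleton RHS = n − k + 1 = 15, slack = -1, bound violated (no such code; not MDS).

Singleton bound: d ≤ n − k + 1.
Here n = 20, k = 6, so n − k + 1 = 15.
Given d = 16, check d ≤ 15: NO.
Slack = (n − k + 1) − d = -1.
The slack is negative: d = 16 exceeds n − k + 1 = 15 by 1, so the Singleton bound is violated and no linear [20, 6, 16]_11 code can exist. In particular it is not MDS (MDS requires d = n − k + 1 exactly).
Description: the claimed parameters are [20, 6, 16]_11; such a code would be impossible (violates the Singleton bound).


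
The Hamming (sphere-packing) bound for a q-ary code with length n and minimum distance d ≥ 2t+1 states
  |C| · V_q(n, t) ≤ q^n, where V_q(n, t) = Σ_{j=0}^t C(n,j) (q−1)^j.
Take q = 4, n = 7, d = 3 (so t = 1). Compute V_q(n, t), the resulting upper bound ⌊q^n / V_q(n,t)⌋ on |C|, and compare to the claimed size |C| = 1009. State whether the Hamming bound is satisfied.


V_q(n, t) = 22, q^n = 16384, Hamming bound = 744, |C| = 1009 > bound (violated).

Step 1: Compute V_q(n, t) = Σ_{j=0}^1 C(n, j) (q−1)^j.
  j = 0: C(7,0)·(3)^0 = 1·1 = 1.
  j = 1: C(7,1)·(3)^1 = 7·3 = 21.
  V_q(n, t) = 1 + 21 = 22.
Step 2: q^n = 4^7 = 16384.
Step 3: Hamming bound ⌊q^n / V_q(n,t)⌋ = ⌊16384/22⌋ = 744.
Step 4: Compare |C| = 1009 to 744: violated.
The claimed |C| lies above the Hamming bound, so no 4-ary code of length 7 with d ≥ 3 can have 1009 codewords.


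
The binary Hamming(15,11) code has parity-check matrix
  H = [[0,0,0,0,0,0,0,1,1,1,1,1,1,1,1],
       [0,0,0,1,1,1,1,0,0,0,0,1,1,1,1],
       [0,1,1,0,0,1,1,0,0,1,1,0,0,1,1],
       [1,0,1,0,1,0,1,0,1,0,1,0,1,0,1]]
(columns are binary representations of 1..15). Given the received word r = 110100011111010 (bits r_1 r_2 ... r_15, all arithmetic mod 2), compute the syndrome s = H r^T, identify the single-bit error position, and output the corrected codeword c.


s = (0, 1, 0, 1)^T, error position = 5, corrected codeword c = 110110011111010

Compute s = H r^T mod 2 one row at a time:
  s_1 = 1 + 1 + 1 + 1 + 1 + 0 + 1 + 0 = 6 ≡ 0 (mod 2).
  s_2 = 1 + 0 + 0 + 0 + 1 + 0 + 1 + 0 = 3 ≡ 1 (mod 2).
  s_3 = 1 + 0 + 0 + 0 + 1 + 1 + 1 + 0 = 4 ≡ 0 (mod 2).
  s_4 = 1 + 0 + 0 + 0 + 1 + 1 + 0 + 0 = 3 ≡ 1 (mod 2).
s = (0, 1, 0, 1)^T — this equals column 5 of H (binary 0101), so error is at position 5.
Correct: flip bit 5 of r = 110100011111010 to get c = 110110011111010.


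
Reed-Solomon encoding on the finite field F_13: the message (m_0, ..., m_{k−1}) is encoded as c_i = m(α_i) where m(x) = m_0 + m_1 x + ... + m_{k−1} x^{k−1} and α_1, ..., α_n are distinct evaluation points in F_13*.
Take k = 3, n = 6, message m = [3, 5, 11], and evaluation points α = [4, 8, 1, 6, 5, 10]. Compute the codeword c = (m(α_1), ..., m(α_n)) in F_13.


c = [4, 6, 6, 0, 4, 9]

Message polynomial: m(x) = 3 + 5·x + 11·x^2 (mod 13).
For each evaluation point α_i, compute m(α_i) mod 13:
  α_1 = 4: Horner steps 11 → 10 → 4, so m(4) = 4.
  α_2 = 8: Horner steps 11 → 2 → 6, so m(8) = 6.
  α_3 = 1: Horner steps 11 → 3 → 6, so m(1) = 6.
  α_4 = 6: Horner steps 11 → 6 → 0, so m(6) = 0.
  α_5 = 5: Horner steps 11 → 8 → 4, so m(5) = 4.
  α_6 = 10: Horner steps 11 → 11 → 9, so m(10) = 9.
Codeword c = [4, 6, 6, 0, 4, 9] ∈ F_13^6.


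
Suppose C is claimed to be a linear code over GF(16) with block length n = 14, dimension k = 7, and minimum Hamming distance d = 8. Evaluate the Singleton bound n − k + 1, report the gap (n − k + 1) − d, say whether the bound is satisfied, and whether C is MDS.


Singleton RHS = n − k + 1 = 8, slack = 0, bound satisfied, MDS.

Singleton bound: d ≤ n − k + 1.
Here n = 14, k = 7, so n − k + 1 = 8.
Given d = 8, check d ≤ 8: YES.
Slack = (n − k + 1) − d = 0.
The code is MDS (slack = 0).
Description: the claimed parameters are [14, 7, 8]_16; such a code would be MDS (meets Singleton bound).


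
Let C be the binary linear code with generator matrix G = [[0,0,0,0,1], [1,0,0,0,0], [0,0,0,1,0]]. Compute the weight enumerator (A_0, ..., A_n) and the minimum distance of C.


Weight distribution: A_0 = 1, A_1 = 3, A_2 = 3, A_3 = 1. Minimum distance d = 1.

Enumerate all 2^3 = 8 messages m ∈ F_2^3.
For each, compute codeword c = mG in F_2^5, then tally its weight.
  m = 000 → c = 00000, weight = 0.
  m = 100 → c = 00001, weight = 1.
  m = 010 → c = 10000, weight = 1.
  m = 110 → c = 10001, weight = 2.
  m = 001 → c = 00010, weight = 1.
  m = 101 → c = 00011, weight = 2.
  m = 011 → c = 10010, weight = 2.
  m = 111 → c = 10011, weight = 3.
Tally weights:
  weight 0: 1 codewords.
  weight 1: 3 codewords.
  weight 2: 3 codewords.
  weight 3: 1 codewords.
Minimum distance d = smallest w > 0 with A_w > 0 = 1.
Sanity: Σ A_w = 8 = 2^3 = 8 ✓.


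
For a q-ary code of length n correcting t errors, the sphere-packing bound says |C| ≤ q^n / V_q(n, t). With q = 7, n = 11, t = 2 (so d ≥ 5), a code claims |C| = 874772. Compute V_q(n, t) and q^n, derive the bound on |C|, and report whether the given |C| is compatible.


V_q(n, t) = 2047, q^n = 1977326743, Hamming bound = 965963, |C| = 874772 ≤ bound (satisfied).

Step 1: Compute V_q(n, t) = Σ_{j=0}^2 C(n, j) (q−1)^j.
  j = 0: C(11,0)·(6)^0 = 1·1 = 1.
  j = 1: C(11,1)·(6)^1 = 11·6 = 66.
  j = 2: C(11,2)·(6)^2 = 55·36 = 1980.
  V_q(n, t) = 1 + 66 + 1980 = 2047.
Step 2: q^n = 7^11 = 1977326743.
Step 3: Hamming bound ⌊q^n / V_q(n,t)⌋ = ⌊1977326743/2047⌋ = 965963.
Step 4: Compare |C| = 874772 to 965963: satisfied.
The claimed |C| lies below the Hamming bound.


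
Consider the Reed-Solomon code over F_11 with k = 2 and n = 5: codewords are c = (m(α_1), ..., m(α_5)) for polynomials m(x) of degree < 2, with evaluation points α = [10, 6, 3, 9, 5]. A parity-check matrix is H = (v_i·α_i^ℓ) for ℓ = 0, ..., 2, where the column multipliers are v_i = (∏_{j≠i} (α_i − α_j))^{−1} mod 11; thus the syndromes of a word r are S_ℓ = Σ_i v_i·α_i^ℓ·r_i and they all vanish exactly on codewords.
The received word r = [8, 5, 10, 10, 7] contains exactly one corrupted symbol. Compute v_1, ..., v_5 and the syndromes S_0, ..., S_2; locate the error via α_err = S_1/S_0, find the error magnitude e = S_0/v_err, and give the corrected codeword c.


S = (1, 3, 9), error at position 3, error magnitude e = 10, c = [8, 5, 0, 10, 7].

Step 1: column multipliers v_i = (∏_{j≠i}(α_i − α_j))^{−1} mod 11.
  i = 1 (α = 10): (10−6)(10−3)(10−9)(10−5) = 4·7·1·5 = 140 ≡ 8, so v_1 = 8^{−1} = 7 (mod 11).
  i = 2 (α = 6): (6−10)(6−3)(6−9)(6−5) = (−4)·3·(−3)·1 = 36 ≡ 3, so v_2 = 3^{−1} = 4 (mod 11).
  i = 3 (α = 3): (3−10)(3−6)(3−9)(3−5) = (−7)·(−3)·(−6)·(−2) = 252 ≡ 10, so v_3 = 10^{−1} = 10 (mod 11).
  i = 4 (α = 9): (9−10)(9−6)(9−3)(9−5) = (−1)·3·6·4 = −72 ≡ 5, so v_4 = 5^{−1} = 9 (mod 11).
  i = 5 (α = 5): (5−10)(5−6)(5−3)(5−9) = (−5)·(−1)·2·(−4) = −40 ≡ 4, so v_5 = 4^{−1} = 3 (mod 11).
  v = [7, 4, 10, 9, 3].
Step 2: syndromes of r = [8, 5, 10, 10, 7] (all sums mod 11).
  S_0 = Σ v_i r_i = 7·8 + 4·5 + 10·10 + 9·10 + 3·7 = 287 ≡ 1.
  S_1 = Σ v_i α_i r_i = 7·10·8 + 4·6·5 + 10·3·10 + 9·9·10 + 3·5·7 = 1895 ≡ 3.
  α_i^2 mod 11 = [1, 3, 9, 4, 3].
  S_2 = Σ v_i α_i^2 r_i = 7·1·8 + 4·3·5 + 10·9·10 + 9·4·10 + 3·3·7 = 1439 ≡ 9.
  S = (1, 3, 9) ≠ 0, so r is not a codeword (an error is present).
Step 3: locate the error. For a single error e at position i, S_ℓ = v_i·e·α_i^ℓ, so α_err = S_1/S_0.
  S_0^{−1} = 1^{−1} = 1 (mod 11), so α_err = 3·1 = 3 ≡ 3 = α_3. Error position i = 3.
  Consistency check: S_2/S_1 = 9·4 = 36 ≡ 3 = α_err ✓ (single-error assumption holds).
Step 4: error magnitude e = S_0/v_3 = S_0·∏_{j≠3}(α_3 − α_j) = 1·10 = 10 ≡ 10 (mod 11).
Step 5: correct position 3: c_3 = r_3 − e = 10 − 10 ≡ 0 (mod 11). Hence c = [8, 5, 0, 10, 7].
  Check: interpolating c through the α_i gives m(x) = 6 + 9·x (degree < 2) with m(α_i) = c_i for every i, so c is indeed a codeword.


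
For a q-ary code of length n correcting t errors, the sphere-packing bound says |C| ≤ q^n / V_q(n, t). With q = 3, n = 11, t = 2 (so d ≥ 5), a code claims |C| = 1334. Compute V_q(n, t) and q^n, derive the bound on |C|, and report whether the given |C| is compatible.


V_q(n, t) = 243, q^n = 177147, Hamming bound = 729, |C| = 1334 > bound (violated).

Step 1: Compute V_q(n, t) = Σ_{j=0}^2 C(n, j) (q−1)^j.
  j = 0: C(11,0)·(2)^0 = 1·1 = 1.
  j = 1: C(11,1)·(2)^1 = 11·2 = 22.
  j = 2: C(11,2)·(2)^2 = 55·4 = 220.
  V_q(n, t) = 1 + 22 + 220 = 243.
Step 2: q^n = 3^11 = 177147.
Step 3: Hamming bound ⌊q^n / V_q(n,t)⌋ = ⌊177147/243⌋ = 729.
Step 4: Compare |C| = 1334 to 729: violated.
The claimed |C| lies above the Hamming bound, so no 3-ary code of length 11 with d ≥ 5 can have 1334 codewords.


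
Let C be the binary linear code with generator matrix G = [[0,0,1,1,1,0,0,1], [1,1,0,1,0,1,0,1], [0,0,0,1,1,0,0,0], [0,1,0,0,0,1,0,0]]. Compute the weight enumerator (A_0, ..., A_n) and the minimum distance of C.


Weight distribution: A_0 = 1, A_2 = 3, A_3 = 4, A_4 = 3, A_5 = 4, A_6 = 1. Minimum distance d = 2.

Enumerate all 2^4 = 16 messages m ∈ F_2^4.
For each, compute codeword c = mG in F_2^8, then tally its weight.
  m = 0000 → c = 00000000, weight = 0.
  m = 1000 → c = 00111001, weight = 4.
  m = 0100 → c = 11010101, weight = 5.
  m = 1100 → c = 11101100, weight = 5.
  m = 0010 → c = 00011000, weight = 2.
  m = 1010 → c = 00100001, weight = 2.
  m = 0110 → c = 11001101, weight = 5.
  m = 1110 → c = 11110100, weight = 5.
  m = 0001 → c = 01000100, weight = 2.
  m = 1001 → c = 01111101, weight = 6.
  m = 0101 → c = 10010001, weight = 3.
  m = 1101 → c = 10101000, weight = 3.
  m = 0011 → c = 01011100, weight = 4.
  m = 1011 → c = 01100101, weight = 4.
  m = 0111 → c = 10001001, weight = 3.
  m = 1111 → c = 10110000, weight = 3.
Tally weights:
  weight 0: 1 codewords.
  weight 2: 3 codewords.
  weight 3: 4 codewords.
  weight 4: 3 codewords.
  weight 5: 4 codewords.
  weight 6: 1 codewords.
Minimum distance d = smallest w > 0 with A_w > 0 = 2.
Sanity: Σ A_w = 16 = 2^4 = 16 ✓.


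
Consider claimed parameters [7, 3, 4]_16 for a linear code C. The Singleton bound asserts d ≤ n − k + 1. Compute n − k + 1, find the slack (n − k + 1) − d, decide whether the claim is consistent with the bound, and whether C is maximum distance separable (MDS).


Singleton RHS = n − k + 1 = 5, slack = 1, bound satisfied, not MDS.

Singleton bound: d ≤ n − k + 1.
Here n = 7, k = 3, so n − k + 1 = 5.
Given d = 4, check d ≤ 5: YES.
Slack = (n − k + 1) − d = 1.
The code is NOT MDS (slack = 1 > 0).
Description: the claimed parameters are [7, 3, 4]_16; such a code would be non-MDS.


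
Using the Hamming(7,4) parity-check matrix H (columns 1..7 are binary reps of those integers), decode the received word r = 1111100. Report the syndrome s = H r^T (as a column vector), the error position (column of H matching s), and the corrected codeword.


s = (0, 0, 1)^T, error position = 1, corrected codeword c = 0111100

Compute s = H r^T mod 2 one row at a time:
  s_1 = 1 + 1 + 0 + 0 = 2 ≡ 0 (mod 2).
  s_2 = 1 + 1 + 0 + 0 = 2 ≡ 0 (mod 2).
  s_3 = 1 + 1 + 1 + 0 = 3 ≡ 1 (mod 2).
s = (0, 0, 1)^T — this equals column 1 of H (binary 001), so error is at position 1.
Correct: flip bit 1 of r = 1111100 to get c = 0111100.


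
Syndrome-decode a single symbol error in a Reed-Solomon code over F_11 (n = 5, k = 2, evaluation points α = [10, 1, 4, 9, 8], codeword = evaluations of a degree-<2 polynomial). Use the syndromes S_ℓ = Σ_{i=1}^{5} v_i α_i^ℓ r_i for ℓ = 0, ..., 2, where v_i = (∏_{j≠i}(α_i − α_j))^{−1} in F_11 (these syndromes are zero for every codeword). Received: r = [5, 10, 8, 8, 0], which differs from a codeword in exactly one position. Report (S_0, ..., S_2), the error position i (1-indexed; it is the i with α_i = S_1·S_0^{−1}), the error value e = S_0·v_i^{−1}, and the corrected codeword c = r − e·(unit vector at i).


S = (6, 2, 8), error at position 3, error magnitude e = 7, c = [5, 10, 1, 8, 0].

Step 1: column multipliers v_i = (∏_{j≠i}(α_i − α_j))^{−1} mod 11.
  i = 1 (α = 10): (10−1)(10−4)(10−9)(10−8) = 9·6·1·2 = 108 ≡ 9, so v_1 = 9^{−1} = 5 (mod 11).
  i = 2 (α = 1): (1−10)(1−4)(1−9)(1−8) = (−9)·(−3)·(−8)·(−7) = 1512 ≡ 5, so v_2 = 5^{−1} = 9 (mod 11).
  i = 3 (α = 4): (4−10)(4−1)(4−9)(4−8) = (−6)·3·(−5)·(−4) = −360 ≡ 3, so v_3 = 3^{−1} = 4 (mod 11).
  i = 4 (α = 9): (9−10)(9−1)(9−4)(9−8) = (−1)·8·5·1 = −40 ≡ 4, so v_4 = 4^{−1} = 3 (mod 11).
  i = 5 (α = 8): (8−10)(8−1)(8−4)(8−9) = (−2)·7·4·(−1) = 56 ≡ 1, so v_5 = 1^{−1} = 1 (mod 11).
  v = [5, 9, 4, 3, 1].
Step 2: syndromes of r = [5, 10, 8, 8, 0] (all sums mod 11).
  S_0 = Σ v_i r_i = 5·5 + 9·10 + 4·8 + 3·8 + 1·0 = 171 ≡ 6.
  S_1 = Σ v_i α_i r_i = 5·10·5 + 9·1·10 + 4·4·8 + 3·9·8 + 1·8·0 = 684 ≡ 2.
  α_i^2 mod 11 = [1, 1, 5, 4, 9].
  S_2 = Σ v_i α_i^2 r_i = 5·1·5 + 9·1·10 + 4·5·8 + 3·4·8 + 1·9·0 = 371 ≡ 8.
  S = (6, 2, 8) ≠ 0, so r is not a codeword (an error is present).
Step 3: locate the error. For a single error e at position i, S_ℓ = v_i·e·α_i^ℓ, so α_err = S_1/S_0.
  S_0^{−1} = 6^{−1} = 2 (mod 11), so α_err = 2·2 = 4 ≡ 4 = α_3. Error position i = 3.
  Consistency check: S_2/S_1 = 8·6 = 48 ≡ 4 = α_err ✓ (single-error assumption holds).
Step 4: error magnitude e = S_0/v_3 = S_0·∏_{j≠3}(α_3 − α_j) = 6·3 = 18 ≡ 7 (mod 11).
Step 5: correct position 3: c_3 = r_3 − e = 8 − 7 ≡ 1 (mod 11). Hence c = [5, 10, 1, 8, 0].
  Check: interpolating c through the α_i gives m(x) = 2 + 8·x (degree < 2) with m(α_i) = c_i for every i, so c is indeed a codeword.


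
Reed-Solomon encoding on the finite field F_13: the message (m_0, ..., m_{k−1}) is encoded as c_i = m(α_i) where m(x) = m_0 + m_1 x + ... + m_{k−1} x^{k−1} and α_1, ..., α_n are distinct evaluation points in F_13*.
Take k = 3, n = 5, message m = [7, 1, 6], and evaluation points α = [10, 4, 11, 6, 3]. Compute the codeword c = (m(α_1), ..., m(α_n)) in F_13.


c = [6, 3, 3, 8, 12]

Message polynomial: m(x) = 7 + 1·x + 6·x^2 (mod 13).
For each evaluation point α_i, compute m(α_i) mod 13:
  α_1 = 10: Horner steps 6 → 9 → 6, so m(10) = 6.
  α_2 = 4: Horner steps 6 → 12 → 3, so m(4) = 3.
  α_3 = 11: Horner steps 6 → 2 → 3, so m(11) = 3.
  α_4 = 6: Horner steps 6 → 11 → 8, so m(6) = 8.
  α_5 = 3: Horner steps 6 → 6 → 12, so m(3) = 12.
Codeword c = [6, 3, 3, 8, 12] ∈ F_13^5.


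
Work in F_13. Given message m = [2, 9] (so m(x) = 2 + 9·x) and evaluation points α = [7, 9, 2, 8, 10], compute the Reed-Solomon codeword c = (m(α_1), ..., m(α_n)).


c = [0, 5, 7, 9, 1]

Message polynomial: m(x) = 2 + 9·x (mod 13).
For each evaluation point α_i, compute m(α_i) mod 13:
  α_1 = 7: Horner steps 9 → 0, so m(7) = 0.
  α_2 = 9: Horner steps 9 → 5, so m(9) = 5.
  α_3 = 2: Horner steps 9 → 7, so m(2) = 7.
  α_4 = 8: Horner steps 9 → 9, so m(8) = 9.
  α_5 = 10: Horner steps 9 → 1, so m(10) = 1.
Codeword c = [0, 5, 7, 9, 1] ∈ F_13^5.


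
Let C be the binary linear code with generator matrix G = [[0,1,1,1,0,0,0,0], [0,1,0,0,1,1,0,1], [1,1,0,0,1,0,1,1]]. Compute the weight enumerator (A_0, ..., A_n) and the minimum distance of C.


Weight distribution: A_0 = 1, A_3 = 2, A_4 = 1, A_5 = 2, A_6 = 2. Minimum distance d = 3.

Enumerate all 2^3 = 8 messages m ∈ F_2^3.
For each, compute codeword c = mG in F_2^8, then tally its weight.
  m = 000 → c = 00000000, weight = 0.
  m = 100 → c = 01110000, weight = 3.
  m = 010 → c = 01001101, weight = 4.
  m = 110 → c = 00111101, weight = 5.
  m = 001 → c = 11001011, weight = 5.
  m = 101 → c = 10111011, weight = 6.
  m = 011 → c = 10000110, weight = 3.
  m = 111 → c = 11110110, weight = 6.
Tally weights:
  weight 0: 1 codewords.
  weight 3: 2 codewords.
  weight 4: 1 codewords.
  weight 5: 2 codewords.
  weight 6: 2 codewords.
Minimum distance d = smallest w > 0 with A_w > 0 = 3.
Sanity: Σ A_w = 8 = 2^3 = 8 ✓.


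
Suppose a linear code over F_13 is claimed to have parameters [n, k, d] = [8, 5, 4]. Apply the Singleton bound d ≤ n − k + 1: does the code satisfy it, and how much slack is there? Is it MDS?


Singleton RHS = n − k + 1 = 4, slack = 0, bound satisfied, MDS.

Singleton bound: d ≤ n − k + 1.
Here n = 8, k = 5, so n − k + 1 = 4.
Given d = 4, check d ≤ 4: YES.
Slack = (n − k + 1) − d = 0.
The code is MDS (slack = 0).
Description: the claimed parameters are [8, 5, 4]_13; such a code would be MDS (meets Singleton bound).


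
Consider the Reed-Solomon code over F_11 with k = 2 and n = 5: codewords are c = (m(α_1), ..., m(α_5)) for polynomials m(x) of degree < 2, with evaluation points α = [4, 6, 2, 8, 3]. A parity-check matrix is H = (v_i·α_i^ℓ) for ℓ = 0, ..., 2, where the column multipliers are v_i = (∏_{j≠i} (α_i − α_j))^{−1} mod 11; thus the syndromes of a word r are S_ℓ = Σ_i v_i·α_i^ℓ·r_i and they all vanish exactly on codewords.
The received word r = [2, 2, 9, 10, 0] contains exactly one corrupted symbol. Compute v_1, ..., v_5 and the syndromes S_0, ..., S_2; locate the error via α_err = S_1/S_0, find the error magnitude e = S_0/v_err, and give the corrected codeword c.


S = (1, 6, 3), error at position 2, error magnitude e = 7, c = [2, 6, 9, 10, 0].

Step 1: column multipliers v_i = (∏_{j≠i}(α_i − α_j))^{−1} mod 11.
  i = 1 (α = 4): (4−6)(4−2)(4−8)(4−3) = (−2)·2·(−4)·1 = 16 ≡ 5, so v_1 = 5^{−1} = 9 (mod 11).
  i = 2 (α = 6): (6−4)(6−2)(6−8)(6−3) = 2·4·(−2)·3 = −48 ≡ 7, so v_2 = 7^{−1} = 8 (mod 11).
  i = 3 (α = 2): (2−4)(2−6)(2−8)(2−3) = (−2)·(−4)·(−6)·(−1) = 48 ≡ 4, so v_3 = 4^{−1} = 3 (mod 11).
  i = 4 (α = 8): (8−4)(8−6)(8−2)(8−3) = 4·2·6·5 = 240 ≡ 9, so v_4 = 9^{−1} = 5 (mod 11).
  i = 5 (α = 3): (3−4)(3−6)(3−2)(3−8) = (−1)·(−3)·1·(−5) = −15 ≡ 7, so v_5 = 7^{−1} = 8 (mod 11).
  v = [9, 8, 3, 5, 8].
Step 2: syndromes of r = [2, 2, 9, 10, 0] (all sums mod 11).
  S_0 = Σ v_i r_i = 9·2 + 8·2 + 3·9 + 5·10 + 8·0 = 111 ≡ 1.
  S_1 = Σ v_i α_i r_i = 9·4·2 + 8·6·2 + 3·2·9 + 5·8·10 + 8·3·0 = 622 ≡ 6.
  α_i^2 mod 11 = [5, 3, 4, 9, 9].
  S_2 = Σ v_i α_i^2 r_i = 9·5·2 + 8·3·2 + 3·4·9 + 5·9·10 + 8·9·0 = 696 ≡ 3.
  S = (1, 6, 3) ≠ 0, so r is not a codeword (an error is present).
Step 3: locate the error. For a single error e at position i, S_ℓ = v_i·e·α_i^ℓ, so α_err = S_1/S_0.
  S_0^{−1} = 1^{−1} = 1 (mod 11), so α_err = 6·1 = 6 ≡ 6 = α_2. Error position i = 2.
  Consistency check: S_2/S_1 = 3·2 = 6 ≡ 6 = α_err ✓ (single-error assumption holds).
Step 4: error magnitude e = S_0/v_2 = S_0·∏_{j≠2}(α_2 − α_j) = 1·7 = 7 ≡ 7 (mod 11).
Step 5: correct position 2: c_2 = r_2 − e = 2 − 7 ≡ 6 (mod 11). Hence c = [2, 6, 9, 10, 0].
  Check: interpolating c through the α_i gives m(x) = 5 + 2·x (degree < 2) with m(α_i) = c_i for every i, so c is indeed a codeword.


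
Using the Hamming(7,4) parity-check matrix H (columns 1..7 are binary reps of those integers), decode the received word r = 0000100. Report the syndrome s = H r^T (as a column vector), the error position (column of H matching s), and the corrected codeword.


s = (1, 0, 1)^T, error position = 5, corrected codeword c = 0000000

Compute s = H r^T mod 2 one row at a time:
  s_1 = 0 + 1 + 0 + 0 = 1 ≡ 1 (mod 2).
  s_2 = 0 + 0 + 0 + 0 = 0 ≡ 0 (mod 2).
  s_3 = 0 + 0 + 1 + 0 = 1 ≡ 1 (mod 2).
s = (1, 0, 1)^T — this equals column 5 of H (binary 101), so error is at position 5.
Correct: flip bit 5 of r = 0000100 to get c = 0000000.


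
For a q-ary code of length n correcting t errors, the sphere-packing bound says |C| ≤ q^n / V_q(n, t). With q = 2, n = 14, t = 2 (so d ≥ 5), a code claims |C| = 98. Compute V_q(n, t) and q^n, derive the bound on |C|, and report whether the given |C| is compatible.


V_q(n, t) = 106, q^n = 16384, Hamming bound = 154, |C| = 98 ≤ bound (satisfied).

Step 1: Compute V_q(n, t) = Σ_{j=0}^2 C(n, j) (q−1)^j.
  j = 0: C(14,0)·(1)^0 = 1·1 = 1.
  j = 1: C(14,1)·(1)^1 = 14·1 = 14.
  j = 2: C(14,2)·(1)^2 = 91·1 = 91.
  V_q(n, t) = 1 + 14 + 91 = 106.
Step 2: q^n = 2^14 = 16384.
Step 3: Hamming bound ⌊q^n / V_q(n,t)⌋ = ⌊16384/106⌋ = 154.
Step 4: Compare |C| = 98 to 154: satisfied.
The claimed |C| lies below the Hamming bound.


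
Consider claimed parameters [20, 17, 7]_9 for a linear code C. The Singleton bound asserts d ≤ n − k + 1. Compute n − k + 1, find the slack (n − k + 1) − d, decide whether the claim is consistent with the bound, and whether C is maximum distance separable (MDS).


Singleton RHS = n − k + 1 = 4, slack = -3, bound violated (no such code; not MDS).

Singleton bound: d ≤ n − k + 1.
Here n = 20, k = 17, so n − k + 1 = 4.
Given d = 7, check d ≤ 4: NO.
Slack = (n − k + 1) − d = -3.
The slack is negative: d = 7 exceeds n − k + 1 = 4 by 3, so the Singleton bound is violated and no linear [20, 17, 7]_9 code can exist. In particular it is not MDS (MDS requires d = n − k + 1 exactly).
Description: the claimed parameters are [20, 17, 7]_9; such a code would be impossible (violates the Singleton bound).


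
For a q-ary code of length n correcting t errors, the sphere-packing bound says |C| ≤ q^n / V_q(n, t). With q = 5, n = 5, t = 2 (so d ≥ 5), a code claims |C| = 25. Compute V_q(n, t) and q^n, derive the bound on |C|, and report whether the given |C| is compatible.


V_q(n, t) = 181, q^n = 3125, Hamming bound = 17, |C| = 25 > bound (violated).

Step 1: Compute V_q(n, t) = Σ_{j=0}^2 C(n, j) (q−1)^j.
  j = 0: C(5,0)·(4)^0 = 1·1 = 1.
  j = 1: C(5,1)·(4)^1 = 5·4 = 20.
  j = 2: C(5,2)·(4)^2 = 10·16 = 160.
  V_q(n, t) = 1 + 20 + 160 = 181.
Step 2: q^n = 5^5 = 3125.
Step 3: Hamming bound ⌊q^n / V_q(n,t)⌋ = ⌊3125/181⌋ = 17.
Step 4: Compare |C| = 25 to 17: violated.
The claimed |C| lies above the Hamming bound, so no 5-ary code of length 5 with d ≥ 5 can have 25 codewords.
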